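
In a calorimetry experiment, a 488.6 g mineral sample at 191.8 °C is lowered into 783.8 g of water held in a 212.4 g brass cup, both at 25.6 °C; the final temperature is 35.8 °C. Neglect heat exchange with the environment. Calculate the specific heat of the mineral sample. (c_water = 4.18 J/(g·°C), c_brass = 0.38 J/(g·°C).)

c ≈ 0.449 J/(g·°C)

Setting the total heat transfer to zero:
488.6×c×(35.8 − 191.8) + 783.8×4.18×(35.8 − 25.6) + 212.4×0.38×(35.8 − 25.6) = 0
-76222 c = -34241
c = -34241/-76222 ≈ 0.4492 J/(g·°C)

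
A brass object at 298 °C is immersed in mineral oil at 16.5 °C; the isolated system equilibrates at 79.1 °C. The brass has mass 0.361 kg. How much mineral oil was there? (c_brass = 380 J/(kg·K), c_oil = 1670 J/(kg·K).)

m ≈ 0.287 kg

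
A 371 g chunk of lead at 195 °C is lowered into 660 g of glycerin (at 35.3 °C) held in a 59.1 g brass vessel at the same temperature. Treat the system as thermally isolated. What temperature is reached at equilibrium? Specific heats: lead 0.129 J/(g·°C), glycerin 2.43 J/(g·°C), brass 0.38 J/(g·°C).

T_f is the heat-capacity-weighted average of the initial temperatures:
T_f = (47.86·195 + 1603.8·35.3 + 22.46·35.3) / (47.86 + 1603.8 + 22.46)
    = 66739 / 1674.1 ≈ 39.87 °C

T_f ≈ 39.9 °C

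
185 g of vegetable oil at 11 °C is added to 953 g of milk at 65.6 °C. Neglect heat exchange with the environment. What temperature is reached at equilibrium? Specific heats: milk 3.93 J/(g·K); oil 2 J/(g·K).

T_f ≈ 60.7 °C

Net heat exchanged in the isolated system is zero:
953*3.93*(T − 65.6) + 185*2*(T − 11) = 0
4115.3 T = 249761
T ≈ 60.69 °C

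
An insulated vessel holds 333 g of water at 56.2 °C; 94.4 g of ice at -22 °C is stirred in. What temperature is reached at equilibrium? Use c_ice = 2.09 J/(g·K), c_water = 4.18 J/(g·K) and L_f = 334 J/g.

T_f ≈ 23.7 °C

Let T be the final temperature. ΣQ_i = 0:
warm ice to 0 °C: 94.4·2.09·(0 − (-22)) = 4340.5; latent heat to melt: 94.4·334 = 31530; warm the meltwater: 394.59 T; water: 1391.9(T − 56.2)
1786.5 T = 78227 − 35870 = 42357
T ≈ 23.71 °C — above 0 °C, consistent with complete melting.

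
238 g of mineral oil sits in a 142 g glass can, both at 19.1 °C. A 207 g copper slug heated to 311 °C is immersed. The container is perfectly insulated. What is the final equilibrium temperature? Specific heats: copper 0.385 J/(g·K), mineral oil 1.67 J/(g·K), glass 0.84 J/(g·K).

Conservation of energy gives ΣQ = 0:
207*0.385*(T − 311) + 238*1.67*(T − 19.1) + 142*0.84*(T − 19.1) = 0
596.43 T = 34655
T ≈ 58.10 °C

T_f ≈ 58.1 °C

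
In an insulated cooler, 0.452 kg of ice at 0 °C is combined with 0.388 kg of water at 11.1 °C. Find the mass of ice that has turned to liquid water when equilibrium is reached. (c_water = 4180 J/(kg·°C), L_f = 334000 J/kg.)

m_melted ≈ 0.0539 kg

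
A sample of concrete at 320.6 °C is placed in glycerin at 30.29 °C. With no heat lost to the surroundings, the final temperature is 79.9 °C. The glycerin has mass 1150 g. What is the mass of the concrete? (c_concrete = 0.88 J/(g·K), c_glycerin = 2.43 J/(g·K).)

Net heat exchanged in the isolated system is zero:
m·0.88·(79.9 − 320.6) + 1150·2.43·(79.9 − 30.29) = 0
-211.82 m = -138635
m = -138635/-211.82 ≈ 654.5 g

m ≈ 655 g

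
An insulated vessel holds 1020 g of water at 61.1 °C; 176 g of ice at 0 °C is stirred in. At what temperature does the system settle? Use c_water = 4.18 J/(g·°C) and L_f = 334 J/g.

Conservation of energy gives ΣQ = 0:
melt ice: 176·334 = 58784
  meltwater 0→T: 176·4.18·T = 735.68 T
  water cools: 1020·4.18·(T − 61.1) = 4263.6(T − 61.1)
4999.3 T = 260506 − 58784 = 201722
T ≈ 40.35 °C — above 0 °C, consistent with complete melting.

T_f ≈ 40.4 °C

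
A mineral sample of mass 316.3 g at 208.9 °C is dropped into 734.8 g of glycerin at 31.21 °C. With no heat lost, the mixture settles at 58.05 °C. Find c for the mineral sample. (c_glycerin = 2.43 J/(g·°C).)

Conservation of energy gives ΣQ = 0:
316.3×c×(58.05 − 208.9) + 734.8×2.43×(58.05 − 31.21) = 0
-47714 c = -47925
c = -47925/-47714 ≈ 1.004 J/(g·°C)

c ≈ 1 J/(g·°C)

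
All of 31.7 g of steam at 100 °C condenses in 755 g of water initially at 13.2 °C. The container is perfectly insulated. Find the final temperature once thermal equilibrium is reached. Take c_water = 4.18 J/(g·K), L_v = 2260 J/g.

Net heat exchanged in the isolated system is zero:
latent heat released on condensation: 31.7×2260 = 71642
  condensate cools 100→T: 31.7×4.18×(T − 100) = 132.51(T − 100)
  water warms: 755×4.18×(T − 13.2) = 3155.9(T − 13.2)
3288.4 T = 71642 + 13251 + 41658 = 126550
T ≈ 38.48 °C — below 100 °C, confirming all the steam condensed.

T_f ≈ 38.5 °C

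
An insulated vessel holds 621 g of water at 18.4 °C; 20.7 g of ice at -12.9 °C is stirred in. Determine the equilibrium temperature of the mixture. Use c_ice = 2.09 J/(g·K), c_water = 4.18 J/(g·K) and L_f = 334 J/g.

Heat gained plus heat lost sum to zero:
warm ice to 0 °C: 20.7·2.09·(0 − (-12.9)) = 558.09
  fusion: m_ice L_f = 20.7·334 = 6913.8
  warm the meltwater: 86.53 T
  water: 2595.8(T − 18.4)
2682.3 T = 47762 − 7471.9 = 40290
T ≈ 15.02 °C — above 0 °C, consistent with complete melting.

T_f ≈ 15.0 °C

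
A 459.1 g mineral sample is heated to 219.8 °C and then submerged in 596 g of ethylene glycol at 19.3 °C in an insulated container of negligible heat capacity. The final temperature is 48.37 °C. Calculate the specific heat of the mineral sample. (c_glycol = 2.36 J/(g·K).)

c ≈ 0.52 J/(g·K)

Energy conservation, ΣQ = 0:
459.1×c×(48.37 − 219.8) + 596×2.36×(48.37 − 19.3) = 0
-78704 c = -40889
c = -40889/-78704 ≈ 0.5195 J/(g·K)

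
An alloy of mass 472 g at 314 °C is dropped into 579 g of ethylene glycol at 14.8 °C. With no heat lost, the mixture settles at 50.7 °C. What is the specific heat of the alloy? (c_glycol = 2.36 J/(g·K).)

Heat gained plus heat lost sum to zero:
472·c·(50.7 − 314) + 579·2.36·(50.7 − 14.8) = 0
-124278 c = -49055
c = -49055/-124278 ≈ 0.3947 J/(g·K)

c ≈ 0.395 J/(g·K)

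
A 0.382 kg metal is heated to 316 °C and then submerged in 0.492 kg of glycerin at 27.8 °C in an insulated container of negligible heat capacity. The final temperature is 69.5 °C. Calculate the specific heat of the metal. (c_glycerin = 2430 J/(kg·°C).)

Taking heat into each body as positive, Σ m c ΔT = 0:
0.382×c×(69.5 − 316) + 0.492×2430×(69.5 − 27.8) = 0
-94.16 c = -49855
c = -49855/-94.16 ≈ 529.5 J/(kg·°C)

c ≈ 529 J/(kg·°C)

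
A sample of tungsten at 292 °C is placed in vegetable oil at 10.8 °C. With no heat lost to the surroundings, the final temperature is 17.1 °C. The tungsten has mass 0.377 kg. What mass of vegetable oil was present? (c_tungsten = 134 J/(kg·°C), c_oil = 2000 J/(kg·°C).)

Setting the total heat transfer to zero:
0.377×134×(17.1 − 292) + m×2000×(17.1 − 10.8) = 0
12600 m = 13887
m = 13887/12600 ≈ 1.102 kg

m ≈ 1.1 kg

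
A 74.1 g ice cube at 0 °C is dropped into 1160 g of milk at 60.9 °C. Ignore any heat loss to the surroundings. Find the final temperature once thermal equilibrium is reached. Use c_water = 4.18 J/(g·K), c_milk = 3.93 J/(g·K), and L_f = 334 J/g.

T_f ≈ 51.9 °C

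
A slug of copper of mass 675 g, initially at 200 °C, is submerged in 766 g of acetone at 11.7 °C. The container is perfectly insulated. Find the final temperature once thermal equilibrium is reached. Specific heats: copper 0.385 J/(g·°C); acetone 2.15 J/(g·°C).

Net heat exchanged in the isolated system is zero:
675*0.385*(T − 200) + 766*2.15*(T − 11.7) = 0
1906.8 T = 71244
T ≈ 37.36 °C

T_f ≈ 37.4 °C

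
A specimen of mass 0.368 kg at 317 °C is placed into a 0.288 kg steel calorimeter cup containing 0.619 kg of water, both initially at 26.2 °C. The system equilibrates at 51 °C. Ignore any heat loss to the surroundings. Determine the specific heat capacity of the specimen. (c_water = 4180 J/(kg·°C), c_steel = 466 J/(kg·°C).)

c ≈ 690 J/(kg·°C)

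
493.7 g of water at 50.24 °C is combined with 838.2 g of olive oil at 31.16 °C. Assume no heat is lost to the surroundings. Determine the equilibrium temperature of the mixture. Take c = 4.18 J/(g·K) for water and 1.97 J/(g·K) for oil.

T_f = Σ m_i c_i T_i / Σ m_i c_i:
T_f = (2063.7·50.24 + 1651.3·31.16) / (2063.7 + 1651.3)
    = 155132 / 3714.9 ≈ 41.76 °C

T_f ≈ 41.8 °C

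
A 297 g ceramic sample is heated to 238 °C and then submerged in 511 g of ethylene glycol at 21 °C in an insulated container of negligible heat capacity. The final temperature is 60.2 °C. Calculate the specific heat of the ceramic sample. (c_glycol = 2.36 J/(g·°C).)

c ≈ 0.895 J/(g·°C)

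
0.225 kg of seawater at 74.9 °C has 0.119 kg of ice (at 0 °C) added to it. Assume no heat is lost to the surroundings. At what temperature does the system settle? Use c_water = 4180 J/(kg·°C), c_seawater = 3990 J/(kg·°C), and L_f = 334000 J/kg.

T_f ≈ 19.7 °C

Net heat exchanged in the isolated system is zero:
fusion: m_ice L_f = 0.119×334000 = 39746
  warm the meltwater: 497.42 T
  seawater cools: 0.225×3990×(T − 74.9) = 897.75(T − 74.9)
1395.2 T = 67241 − 39746 = 27495
T ≈ 19.71 °C — above 0 °C, consistent with complete melting.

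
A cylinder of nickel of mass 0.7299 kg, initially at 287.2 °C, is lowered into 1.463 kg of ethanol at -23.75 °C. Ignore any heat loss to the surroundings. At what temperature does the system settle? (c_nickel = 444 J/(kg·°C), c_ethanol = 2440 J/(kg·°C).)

T_f ≈ 2.1 °C

Energy conservation, ΣQ = 0:
0.7299×444×(T − 287.2) + 1.463×2440×(T − (-23.75)) = 0
324.08(T − 287.2) + 3569.7(T − (-23.75)) = 0
(324.08 + 3569.7) T = 324.08×287.2 + 3569.7×(-23.75)
T = 8293.7 / 3893.8 = 2.13 °C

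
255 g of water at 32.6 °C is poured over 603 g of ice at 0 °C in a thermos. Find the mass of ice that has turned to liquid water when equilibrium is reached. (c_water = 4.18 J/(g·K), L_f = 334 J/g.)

Water can give up m c ΔT = 255×4.18×32.6 = 34748 J before reaching 0 °C.
To melt every bit of ice: 603×334 = 201402 J.
Since 34748 < 201402 J, not all the ice melts; equilibrium is at 0 °C.
m_melt = 34748 / L_f = 104 g.

m_melted ≈ 104 g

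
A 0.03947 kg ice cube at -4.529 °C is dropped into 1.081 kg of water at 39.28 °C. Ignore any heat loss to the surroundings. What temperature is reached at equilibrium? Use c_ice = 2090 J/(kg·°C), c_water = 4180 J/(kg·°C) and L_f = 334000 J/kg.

T_f ≈ 35.0 °C

Let T be the final temperature. ΣQ_i = 0:
ice -4.529→0 °C: 0.03947·2090·4.529 = 373.61
  latent heat to melt: 0.03947·334000 = 13183
  meltwater 0→T: 0.03947·4180·T = 164.98 T
  water cools: 1.081·4180·(T − 39.28) = 4518.6(T − 39.28)
4683.6 T = 177490 − 13557 = 163933
T ≈ 35.00 °C (positive, so assuming full melt was valid).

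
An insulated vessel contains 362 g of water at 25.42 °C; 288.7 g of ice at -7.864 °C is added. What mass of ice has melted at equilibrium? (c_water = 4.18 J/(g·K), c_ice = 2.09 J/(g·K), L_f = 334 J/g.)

Cooling the water to 0 °C releases 362·4.18·25.42 = 38465 J.
Of that, 288.7·2.09·7.864 = 4745 J goes to bring the ice to 0 °C, leaving 33720 J.
To melt every bit of ice: 288.7·334 = 96426 J.
That's not enough to melt it all — equilibrium is at 0 °C with ice remaining.
m_melt = 33720 / L_f = 101 g.

m_melted ≈ 101 g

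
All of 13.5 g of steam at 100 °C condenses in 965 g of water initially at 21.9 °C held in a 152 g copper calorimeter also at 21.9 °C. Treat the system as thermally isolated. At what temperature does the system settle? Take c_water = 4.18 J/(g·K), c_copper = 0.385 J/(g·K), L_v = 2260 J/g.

T_f ≈ 30.3 °C

Energy balance with sensible and latent terms:
condense steam: −13.5×2260 = −30510
  condensed water 100 °C→T: 56.43(T − 100)
  water warms: 965×4.18×(T − 21.9) = 4033.7(T − 21.9)
  copper cup: 152×0.385×(T − 21.9) = 58.52(T − 21.9)
4148.6 T = 30510 + 5643 + 89620 = 125773
T ≈ 30.32 °C, under the boiling point, so the assumption holds.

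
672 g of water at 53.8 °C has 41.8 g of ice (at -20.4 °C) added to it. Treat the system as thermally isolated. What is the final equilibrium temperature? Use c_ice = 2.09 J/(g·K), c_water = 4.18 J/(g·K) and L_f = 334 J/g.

Sum of m c ΔT and latent-heat terms is zero:
warm ice to 0 °C: 41.8·2.09·(0 − (-20.4)) = 1782.2; fusion: m_ice L_f = 41.8·334 = 13961; warm the meltwater: 174.72 T; water cools: 672·4.18·(T − 53.8) = 2809(T − 53.8)
2983.7 T = 151122 − 15743 = 135379
T ≈ 45.37 °C. Since T > 0 °C, the all-ice-melts assumption holds.

T_f ≈ 45.4 °C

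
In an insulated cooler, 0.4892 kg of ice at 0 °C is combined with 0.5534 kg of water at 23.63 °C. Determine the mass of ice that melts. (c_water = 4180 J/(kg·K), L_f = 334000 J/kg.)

m_melted ≈ 0.164 kg

Water can give up m c ΔT = 0.5534·4180·23.63 = 54661 J before reaching 0 °C.
To melt every bit of ice: 0.4892·334000 = 163393 J.
Since 54661 < 163393 J, not all the ice melts; equilibrium is at 0 °C.
m_melt = 54661 / L_f = 0.1637 kg.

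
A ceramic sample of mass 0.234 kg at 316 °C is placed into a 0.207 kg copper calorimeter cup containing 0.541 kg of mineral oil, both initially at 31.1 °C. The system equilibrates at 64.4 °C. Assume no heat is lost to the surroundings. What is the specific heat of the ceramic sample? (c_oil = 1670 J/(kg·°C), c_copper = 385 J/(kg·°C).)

c ≈ 556 J/(kg·°C)

Taking heat into each body as positive, Σ m c ΔT = 0:
0.234·c·(64.4 − 316) + 0.541·1670·(64.4 − 31.1) + 0.207·385·(64.4 − 31.1) = 0
-58.87 c = -32739
c = -32739/-58.87 ≈ 556.1 J/(kg·°C)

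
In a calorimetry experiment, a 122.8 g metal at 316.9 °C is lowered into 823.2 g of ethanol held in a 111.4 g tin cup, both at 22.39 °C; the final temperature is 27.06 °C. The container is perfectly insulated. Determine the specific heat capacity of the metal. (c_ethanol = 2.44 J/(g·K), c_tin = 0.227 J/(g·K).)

Conservation of energy gives ΣQ = 0:
122.8×c×(27.06 − 316.9) + 823.2×2.44×(27.06 − 22.39) + 111.4×0.227×(27.06 − 22.39) = 0
-35592 c = -9498.3
c = -9498.3/-35592 ≈ 0.2669 J/(g·K)

c ≈ 0.267 J/(g·K)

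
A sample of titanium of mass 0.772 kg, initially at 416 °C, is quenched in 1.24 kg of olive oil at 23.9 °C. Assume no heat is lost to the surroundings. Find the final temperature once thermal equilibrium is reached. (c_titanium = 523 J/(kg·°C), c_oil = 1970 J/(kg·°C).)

Net heat exchanged in the isolated system is zero:
0.772×523×(T − 416) + 1.24×1970×(T − 23.9) = 0
(403.76 + 2442.8) T = 403.76×416 + 2442.8×23.9
T ≈ 79.52 °C

T_f ≈ 79.5 °C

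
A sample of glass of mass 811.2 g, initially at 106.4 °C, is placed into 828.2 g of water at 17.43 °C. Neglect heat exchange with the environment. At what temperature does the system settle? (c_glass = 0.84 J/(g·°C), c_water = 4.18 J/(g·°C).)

T_f ≈ 32.1 °C

|Q_glass| = |Q_water|:
811.2·0.84·(106.4 − T) = 828.2·4.18·(T − 17.43)
681.41(106.4 − T) = 3461.9(T − 17.43)
4143.3 T = 132842  ⇒  T ≈ 32.06 °C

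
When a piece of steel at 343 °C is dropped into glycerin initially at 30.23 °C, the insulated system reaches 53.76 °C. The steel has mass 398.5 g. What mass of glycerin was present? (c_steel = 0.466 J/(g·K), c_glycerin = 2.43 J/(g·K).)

Net heat exchanged in the isolated system is zero:
398.5×0.466×(53.76 − 343) + m×2.43×(53.76 − 30.23) = 0
57.18 m = 53712
m = 53712/57.18 ≈ 939.4 g

m ≈ 939 g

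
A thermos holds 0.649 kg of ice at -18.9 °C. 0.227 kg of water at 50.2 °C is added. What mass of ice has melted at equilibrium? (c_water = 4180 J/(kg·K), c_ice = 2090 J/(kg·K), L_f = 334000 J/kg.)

Water can give up m c ΔT = 0.227×4180×50.2 = 47633 J before reaching 0 °C.
Warming the ice to 0 °C takes 0.649×2090×18.9 = 25636 J, leaving 21997 J for melting.
Fully melting the ice requires m_ice L_f = 0.649×334000 = 216766 J.
21997 J < 216766 J, so only part of the ice melts and the system sits at 0 °C.
m_melt = 21997 / L_f = 0.06586 kg.

m_melted ≈ 0.0659 kg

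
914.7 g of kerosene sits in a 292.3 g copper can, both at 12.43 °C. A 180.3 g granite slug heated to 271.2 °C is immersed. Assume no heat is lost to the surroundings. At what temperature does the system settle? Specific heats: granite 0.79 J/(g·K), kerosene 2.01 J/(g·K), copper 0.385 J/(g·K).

T_f is the heat-capacity-weighted average of the initial temperatures:
T_f = (142.44*271.2 + 1838.5*12.43 + 112.54*12.43) / (142.44 + 1838.5 + 112.54)
    = 62881 / 2093.5 ≈ 30.04 °C

T_f ≈ 30.0 °C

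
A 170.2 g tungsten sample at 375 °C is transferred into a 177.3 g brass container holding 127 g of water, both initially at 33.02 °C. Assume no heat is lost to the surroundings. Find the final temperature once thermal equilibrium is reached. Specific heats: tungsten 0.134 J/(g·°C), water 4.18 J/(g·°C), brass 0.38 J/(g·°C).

T_f ≈ 45.6 °C

Heat gained plus heat lost sum to zero:
170.2*0.134*(T − 375) + 127*4.18*(T − 33.02) + 177.3*0.38*(T − 33.02) = 0
(22.81 + 530.86 + 67.37) T = 22.81*375 + 530.86*33.02 + 67.37*33.02
T ≈ 45.58 °C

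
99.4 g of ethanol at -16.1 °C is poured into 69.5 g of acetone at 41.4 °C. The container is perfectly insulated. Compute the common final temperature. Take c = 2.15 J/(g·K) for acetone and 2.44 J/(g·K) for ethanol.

Net heat exchanged in the isolated system is zero:
69.5×2.15×(T − 41.4) + 99.4×2.44×(T − (-16.1)) = 0
149.42(T − 41.4) + 242.54(T − (-16.1)) = 0
391.96 T = 2281.4
T = 2281.4 / 391.96 = 5.82 °C

T_f ≈ 5.8 °C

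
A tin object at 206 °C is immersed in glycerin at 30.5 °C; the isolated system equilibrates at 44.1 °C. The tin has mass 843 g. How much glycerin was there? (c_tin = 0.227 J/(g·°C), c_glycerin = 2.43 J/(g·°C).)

m ≈ 937 g

Conservation of energy gives ΣQ = 0:
843·0.227·(44.1 − 206) + m·2.43·(44.1 − 30.5) = 0
33.05 m = 30981
m = 30981/33.05 ≈ 937.5 g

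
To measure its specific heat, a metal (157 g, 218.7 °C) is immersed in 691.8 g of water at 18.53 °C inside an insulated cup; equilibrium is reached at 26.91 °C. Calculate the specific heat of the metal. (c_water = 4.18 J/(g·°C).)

c ≈ 0.805 J/(g·°C)

Energy conservation, ΣQ = 0:
157×c×(26.91 − 218.7) + 691.8×4.18×(26.91 − 18.53) = 0
-30111 c = -24233
c = -24233/-30111 ≈ 0.8048 J/(g·°C)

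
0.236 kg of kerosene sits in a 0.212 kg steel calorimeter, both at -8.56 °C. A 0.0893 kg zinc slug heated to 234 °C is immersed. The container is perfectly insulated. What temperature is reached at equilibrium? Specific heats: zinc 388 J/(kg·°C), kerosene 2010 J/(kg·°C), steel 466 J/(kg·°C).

Heat gained plus heat lost sum to zero:
0.0893·388·(T − 234) + 0.236·2010·(T − (-8.56)) + 0.212·466·(T − (-8.56)) = 0
(34.65 + 474.36 + 98.79) T = 34.65·234 + 474.36·(-8.56) + 98.79·(-8.56)
T = 3201.5 / 607.8 = 5.27 °C

T_f ≈ 5.3 °C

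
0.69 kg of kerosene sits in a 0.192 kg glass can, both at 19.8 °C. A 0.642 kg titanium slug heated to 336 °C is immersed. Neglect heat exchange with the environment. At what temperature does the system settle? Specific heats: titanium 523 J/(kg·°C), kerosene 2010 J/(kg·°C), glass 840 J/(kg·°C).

T_f = Σ m_i c_i T_i / Σ m_i c_i:
T_f = (335.77*336 + 1386.9*19.8 + 161.28*19.8) / (335.77 + 1386.9 + 161.28)
    = 143471 / 1883.9 ≈ 76.15 °C

T_f ≈ 76.2 °C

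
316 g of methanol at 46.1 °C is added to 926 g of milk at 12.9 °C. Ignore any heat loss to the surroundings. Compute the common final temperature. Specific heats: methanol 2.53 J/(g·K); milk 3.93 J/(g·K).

Set heat shed by the hot body equal to heat absorbed by the cold body:
316×2.53×(46.1 − T) = 926×3.93×(T − 12.9)
799.48(46.1 − T) = 3639.2(T − 12.9)
4438.7 T = 83801  ⇒  T ≈ 18.88 °C

T_f ≈ 18.9 °C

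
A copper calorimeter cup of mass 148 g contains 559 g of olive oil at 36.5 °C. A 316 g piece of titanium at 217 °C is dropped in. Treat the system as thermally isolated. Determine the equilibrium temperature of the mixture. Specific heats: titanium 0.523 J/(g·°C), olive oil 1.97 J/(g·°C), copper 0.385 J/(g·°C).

T_f ≈ 59.0 °C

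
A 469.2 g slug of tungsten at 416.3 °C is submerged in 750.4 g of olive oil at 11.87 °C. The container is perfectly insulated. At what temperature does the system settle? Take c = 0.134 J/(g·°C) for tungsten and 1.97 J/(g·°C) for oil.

T_f ≈ 28.4 °C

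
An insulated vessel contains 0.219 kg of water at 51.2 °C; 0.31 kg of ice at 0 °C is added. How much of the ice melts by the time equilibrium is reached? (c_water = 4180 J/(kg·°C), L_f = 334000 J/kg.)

Water can give up m c ΔT = 0.219·4180·51.2 = 46870 J before reaching 0 °C.
Melting all 0.31 kg of ice would need 0.31·334000 = 103540 J.
Since 46870 < 103540 J, not all the ice melts; equilibrium is at 0 °C.
m_melted·334000 = 46870  ⇒  m_melted ≈ 0.1403 kg.

m_melted ≈ 0.14 kg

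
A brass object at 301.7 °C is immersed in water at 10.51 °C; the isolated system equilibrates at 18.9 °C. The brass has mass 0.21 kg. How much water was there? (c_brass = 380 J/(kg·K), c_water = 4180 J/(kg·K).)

Conservation of energy gives ΣQ = 0:
0.21×380×(18.9 − 301.7) + m×4180×(18.9 − 10.51) = 0
35070 m = 22567
m = 22567/35070 ≈ 0.6435 kg

m ≈ 0.643 kg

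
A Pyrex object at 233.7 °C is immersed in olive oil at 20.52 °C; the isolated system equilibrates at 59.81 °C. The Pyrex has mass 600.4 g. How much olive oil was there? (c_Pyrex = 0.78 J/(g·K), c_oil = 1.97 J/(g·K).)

m ≈ 1050 g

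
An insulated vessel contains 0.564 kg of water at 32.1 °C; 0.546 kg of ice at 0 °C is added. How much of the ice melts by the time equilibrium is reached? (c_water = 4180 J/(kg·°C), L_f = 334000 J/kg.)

Cooling the water to 0 °C releases 0.564·4180·32.1 = 75676 J.
Fully melting the ice requires m_ice L_f = 0.546·334000 = 182364 J.
Since 75676 < 182364 J, not all the ice melts; equilibrium is at 0 °C.
m_melt = 75676 / L_f = 0.2266 kg.

m_melted ≈ 0.227 kg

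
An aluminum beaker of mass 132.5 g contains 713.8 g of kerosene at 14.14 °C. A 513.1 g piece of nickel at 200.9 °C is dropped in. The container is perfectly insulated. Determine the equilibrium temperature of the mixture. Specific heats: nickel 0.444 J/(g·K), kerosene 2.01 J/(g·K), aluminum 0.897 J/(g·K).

T_f ≈ 38.0 °C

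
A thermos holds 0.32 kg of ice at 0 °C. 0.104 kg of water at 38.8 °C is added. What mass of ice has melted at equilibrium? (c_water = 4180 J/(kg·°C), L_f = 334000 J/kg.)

Water can give up m c ΔT = 0.104·4180·38.8 = 16867 J before reaching 0 °C.
Fully melting the ice requires m_ice L_f = 0.32·334000 = 106880 J.
That's not enough to melt it all — equilibrium is at 0 °C with ice remaining.
Mass melted = 16867/334000 ≈ 0.0505 kg.

m_melted ≈ 0.0505 kg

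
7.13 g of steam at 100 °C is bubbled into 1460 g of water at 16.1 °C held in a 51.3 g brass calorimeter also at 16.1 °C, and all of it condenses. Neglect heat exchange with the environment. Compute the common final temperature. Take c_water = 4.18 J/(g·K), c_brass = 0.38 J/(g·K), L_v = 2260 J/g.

T_f ≈ 19.1 °C

Conservation of energy gives ΣQ = 0:
condense steam: −7.13·2260 = −16114; condensed water 100 °C→T: 29.8(T − 100); original water: 6102.8(T − 16.1); brass cup: 51.3·0.38·(T − 16.1) = 19.49(T − 16.1)
6152.1 T = 16114 + 2980.3 + 98569 = 117663
T ≈ 19.13 °C — below 100 °C, confirming all the steam condensed.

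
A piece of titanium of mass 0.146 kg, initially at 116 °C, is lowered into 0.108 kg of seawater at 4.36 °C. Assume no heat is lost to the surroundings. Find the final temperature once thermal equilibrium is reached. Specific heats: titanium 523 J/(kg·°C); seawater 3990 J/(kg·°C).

Set heat shed by the hot body equal to heat absorbed by the cold body:
0.146·523·(116 − T) = 0.108·3990·(T − 4.36)
76.36(116 − T) = 430.92(T − 4.36)
507.28 T = 10736  ⇒  T ≈ 21.16 °C

T_f ≈ 21.2 °C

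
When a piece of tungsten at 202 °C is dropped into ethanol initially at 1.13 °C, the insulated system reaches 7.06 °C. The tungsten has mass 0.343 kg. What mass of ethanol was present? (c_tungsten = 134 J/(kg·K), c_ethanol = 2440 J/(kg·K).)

m ≈ 0.619 kg

Conservation of energy gives ΣQ = 0:
0.343×134×(7.06 − 202) + m×2440×(7.06 − 1.13) = 0
14469 m = 8959.8
m = 8959.8/14469 ≈ 0.6192 kg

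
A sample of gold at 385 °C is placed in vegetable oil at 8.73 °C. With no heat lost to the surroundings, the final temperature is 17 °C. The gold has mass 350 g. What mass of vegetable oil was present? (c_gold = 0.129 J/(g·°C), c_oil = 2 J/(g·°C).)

m ≈ 1000 g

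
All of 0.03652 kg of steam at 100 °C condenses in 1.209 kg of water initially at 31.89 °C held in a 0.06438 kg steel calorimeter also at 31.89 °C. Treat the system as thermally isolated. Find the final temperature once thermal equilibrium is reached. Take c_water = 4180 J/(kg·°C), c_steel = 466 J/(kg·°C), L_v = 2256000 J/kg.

T_f ≈ 49.6 °C

Energy balance with sensible and latent terms:
latent heat released on condensation: 0.03652×2256000 = 82389; condensed water 100 °C→T: 152.65(T − 100); original water: 5053.6(T − 31.89); steel cup: 0.06438×466×(T − 31.89) = 30(T − 31.89)
5236.3 T = 82389 + 15265 + 162117 = 259771
T ≈ 49.61 °C — below 100 °C, confirming all the steam condensed.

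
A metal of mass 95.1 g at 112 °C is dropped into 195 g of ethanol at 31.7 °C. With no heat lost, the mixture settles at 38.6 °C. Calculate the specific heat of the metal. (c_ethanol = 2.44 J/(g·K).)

c ≈ 0.47 J/(g·K)

m_s c (T_s − T_f) = m_ethanol c_ethanol (T_f − T_0):
95.1·c·(112 − 38.6) = 195·2.44·(38.6 − 31.7)
6980.3 c = 3283  ⇒  c ≈ 0.4703 J/(g·K)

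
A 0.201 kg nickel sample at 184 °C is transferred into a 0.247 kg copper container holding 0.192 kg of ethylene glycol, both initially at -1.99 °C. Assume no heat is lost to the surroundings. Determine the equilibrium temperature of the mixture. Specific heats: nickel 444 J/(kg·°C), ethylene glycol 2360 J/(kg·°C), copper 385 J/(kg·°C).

T_f ≈ 24.0 °C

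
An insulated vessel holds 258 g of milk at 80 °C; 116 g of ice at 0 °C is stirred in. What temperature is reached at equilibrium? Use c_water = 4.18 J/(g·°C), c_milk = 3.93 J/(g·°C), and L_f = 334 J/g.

Energy balance with sensible and latent terms:
fusion: m_ice L_f = 116×334 = 38744
  warm the meltwater: 484.88 T
  milk: 1013.9(T − 80)
1498.8 T = 81115 − 38744 = 42371
T ≈ 28.27 °C (positive, so assuming full melt was valid).

T_f ≈ 28.3 °C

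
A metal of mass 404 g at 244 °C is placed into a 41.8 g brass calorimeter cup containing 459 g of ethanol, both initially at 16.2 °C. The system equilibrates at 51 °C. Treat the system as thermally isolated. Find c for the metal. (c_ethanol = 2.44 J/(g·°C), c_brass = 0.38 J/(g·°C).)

c ≈ 0.507 J/(g·°C)

Setting the total heat transfer to zero:
404·c·(51 − 244) + 459·2.44·(51 − 16.2) + 41.8·0.38·(51 − 16.2) = 0
-77972 c = -39527
c = -39527/-77972 ≈ 0.5069 J/(g·°C)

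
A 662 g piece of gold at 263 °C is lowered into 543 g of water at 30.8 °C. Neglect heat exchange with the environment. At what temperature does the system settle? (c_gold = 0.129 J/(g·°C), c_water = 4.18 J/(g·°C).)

Net heat exchanged in the isolated system is zero:
662×0.129×(T − 263) + 543×4.18×(T − 30.8) = 0
2355.1 T = 92368
T ≈ 39.22 °C

T_f ≈ 39.2 °C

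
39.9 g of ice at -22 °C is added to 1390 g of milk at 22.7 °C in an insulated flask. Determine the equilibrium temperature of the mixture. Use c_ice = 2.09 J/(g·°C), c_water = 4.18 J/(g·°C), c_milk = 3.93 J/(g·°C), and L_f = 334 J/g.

T_f ≈ 19.3 °C

Heat gained plus heat lost sum to zero:
warm ice to 0 °C: 39.9·2.09·(0 − (-22)) = 1834.6; fusion: m_ice L_f = 39.9·334 = 13327; warm the meltwater: 166.78 T; milk: 5462.7(T − 22.7)
5629.5 T = 124003 − 15161 = 108842
T ≈ 19.33 °C (positive, so assuming full melt was valid).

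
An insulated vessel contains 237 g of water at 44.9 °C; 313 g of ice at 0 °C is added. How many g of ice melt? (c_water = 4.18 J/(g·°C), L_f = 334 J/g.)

m_melted ≈ 133 g

Heat available from the water dropping to 0 °C: 237×4.18×44.9 = 44481 J.
To melt every bit of ice: 313×334 = 104542 J.
Since 44481 < 104542 J, not all the ice melts; equilibrium is at 0 °C.
Mass melted = 44481/334 ≈ 133.2 g.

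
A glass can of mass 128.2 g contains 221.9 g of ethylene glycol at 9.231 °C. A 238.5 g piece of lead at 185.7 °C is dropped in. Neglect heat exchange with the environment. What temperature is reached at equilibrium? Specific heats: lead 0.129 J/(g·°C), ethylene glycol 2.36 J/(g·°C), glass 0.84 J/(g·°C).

T_f ≈ 17.4 °C

Conservation of energy gives ΣQ = 0:
238.5×0.129×(T − 185.7) + 221.9×2.36×(T − 9.231) + 128.2×0.84×(T − 9.231) = 0
30.77(T − 185.7) + 523.68(T − 9.231) + 107.69(T − 9.231) = 0
662.14 T = 11542
T = 11542 / 662.14 = 17.4 °C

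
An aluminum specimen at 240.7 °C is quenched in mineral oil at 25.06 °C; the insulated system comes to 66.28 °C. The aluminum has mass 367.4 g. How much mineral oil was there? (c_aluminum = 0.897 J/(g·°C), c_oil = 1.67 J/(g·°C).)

Energy conservation, ΣQ = 0:
367.4×0.897×(66.28 − 240.7) + m×1.67×(66.28 − 25.06) = 0
68.84 m = 57481
m = 57481/68.84 ≈ 835 g

m ≈ 835 g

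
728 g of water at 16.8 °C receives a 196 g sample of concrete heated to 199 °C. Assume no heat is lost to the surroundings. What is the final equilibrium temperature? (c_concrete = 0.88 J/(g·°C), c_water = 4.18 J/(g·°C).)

T_f ≈ 26.6 °C

Set heat shed by the hot body equal to heat absorbed by the cold body:
196×0.88×(199 − T) = 728×4.18×(T − 16.8)
172.48(199 − T) = 3043(T − 16.8)
3215.5 T = 85447  ⇒  T ≈ 26.57 °C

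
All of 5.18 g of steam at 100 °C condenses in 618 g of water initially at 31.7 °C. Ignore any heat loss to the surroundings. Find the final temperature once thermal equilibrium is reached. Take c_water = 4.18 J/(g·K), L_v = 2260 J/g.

Net heat exchanged in the isolated system is zero:
condense steam: −5.18·2260 = −11707
  condensate cools 100→T: 5.18·4.18·(T − 100) = 21.65(T − 100)
  water warms: 618·4.18·(T − 31.7) = 2583.2(T − 31.7)
2604.9 T = 11707 + 2165.2 + 81889 = 95761
T ≈ 36.76 °C — below 100 °C, confirming all the steam condensed.

T_f ≈ 36.8 °C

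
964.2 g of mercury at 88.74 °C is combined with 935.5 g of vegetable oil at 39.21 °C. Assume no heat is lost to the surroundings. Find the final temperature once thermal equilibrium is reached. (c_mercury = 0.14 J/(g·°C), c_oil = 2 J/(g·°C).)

Let T be the final temperature. ΣQ_i = 0:
964.2*0.14*(T − 88.74) + 935.5*2*(T − 39.21) = 0
134.99(T − 88.74) + 1871(T − 39.21) = 0
2006 T = 85341
T = 85341 / 2006 = 42.5 °C

T_f ≈ 42.5 °C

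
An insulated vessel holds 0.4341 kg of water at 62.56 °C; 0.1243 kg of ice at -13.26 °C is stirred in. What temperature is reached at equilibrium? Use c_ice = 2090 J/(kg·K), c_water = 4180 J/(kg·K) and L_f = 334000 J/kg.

T_f ≈ 29.4 °C

Conservation of energy gives ΣQ = 0:
ice -13.26→0 °C: 0.1243·2090·13.26 = 3444.8; fusion: m_ice L_f = 0.1243·334000 = 41516; meltwater 0→T: 0.1243·4180·T = 519.57 T; water cools: 0.4341·4180·(T − 62.56) = 1814.5(T − 62.56)
2334.1 T = 113517 − 44961 = 68557
T ≈ 29.37 °C — above 0 °C, consistent with complete melting.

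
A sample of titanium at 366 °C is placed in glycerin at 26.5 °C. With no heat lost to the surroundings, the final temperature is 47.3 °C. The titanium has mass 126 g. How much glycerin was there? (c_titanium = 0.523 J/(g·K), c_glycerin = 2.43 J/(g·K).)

m ≈ 416 g

Setting the total heat transfer to zero:
126·0.523·(47.3 − 366) + m·2.43·(47.3 − 26.5) = 0
50.54 m = 21002
m = 21002/50.54 ≈ 415.5 g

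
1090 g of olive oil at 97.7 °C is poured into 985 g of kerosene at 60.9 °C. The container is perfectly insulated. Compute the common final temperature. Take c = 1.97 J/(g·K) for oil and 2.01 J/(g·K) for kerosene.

T_f ≈ 80.0 °C

With ΣQ=0 the equilibrium temperature is the m·c-weighted mean:
T_f = (2147.3*97.7 + 1979.8*60.9) / (2147.3 + 1979.8)
    = 330364 / 4127.1 ≈ 80.05 °C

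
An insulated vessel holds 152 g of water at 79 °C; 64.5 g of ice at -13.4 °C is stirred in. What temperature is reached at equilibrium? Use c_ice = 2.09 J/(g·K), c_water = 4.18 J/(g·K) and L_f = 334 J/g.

T_f ≈ 29.7 °C

Energy conservation, ΣQ = 0:
warm ice to 0 °C: 64.5×2.09×(0 − (-13.4)) = 1806.4; fusion: m_ice L_f = 64.5×334 = 21543; warm the meltwater: 269.61 T; water: 635.36(T − 79)
904.97 T = 50193 − 23349 = 26844
T ≈ 29.66 °C. Since T > 0 °C, the all-ice-melts assumption holds.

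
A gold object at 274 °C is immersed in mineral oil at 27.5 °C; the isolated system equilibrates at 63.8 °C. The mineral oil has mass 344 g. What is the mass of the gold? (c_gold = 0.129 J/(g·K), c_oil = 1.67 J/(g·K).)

Heat lost by the gold = heat gained by the oil:
m×0.129×(274 − 63.8) = 344×1.67×(63.8 − 27.5)
27.12 m = 20854  ⇒  m ≈ 769.1 g

m ≈ 769 g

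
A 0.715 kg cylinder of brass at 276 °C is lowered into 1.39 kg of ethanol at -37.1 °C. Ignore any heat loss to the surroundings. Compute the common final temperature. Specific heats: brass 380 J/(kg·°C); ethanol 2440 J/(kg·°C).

T_f ≈ -13.9 °C

Taking heat into each body as positive, Σ m c ΔT = 0:
0.715×380×(T − 276) + 1.39×2440×(T − (-37.1)) = 0
(271.7 + 3391.6) T = 271.7×276 + 3391.6×(-37.1)
T = -50839/3663.3 ≈ -13.88 °C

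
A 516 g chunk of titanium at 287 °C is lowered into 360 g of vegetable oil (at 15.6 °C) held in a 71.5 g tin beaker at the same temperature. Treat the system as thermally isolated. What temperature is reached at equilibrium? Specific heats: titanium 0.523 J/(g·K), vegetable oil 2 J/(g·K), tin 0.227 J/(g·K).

T_f ≈ 88.4 °C

Let T be the final temperature. ΣQ_i = 0:
516·0.523·(T − 287) + 360·2·(T − 15.6) + 71.5·0.227·(T − 15.6) = 0
269.87(T − 287) + 720(T − 15.6) + 16.23(T − 15.6) = 0
1006.1 T = 88937
T = 88937 / 1006.1 = 88.4 °C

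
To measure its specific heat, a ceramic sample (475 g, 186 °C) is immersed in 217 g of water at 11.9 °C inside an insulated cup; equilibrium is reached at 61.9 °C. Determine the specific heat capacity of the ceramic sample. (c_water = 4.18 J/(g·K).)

c ≈ 0.769 J/(g·K)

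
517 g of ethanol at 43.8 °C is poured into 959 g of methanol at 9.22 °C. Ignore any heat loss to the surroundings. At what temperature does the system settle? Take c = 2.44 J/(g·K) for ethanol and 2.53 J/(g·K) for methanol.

T_f ≈ 21.0 °C

Conservation of energy gives ΣQ = 0:
517*2.44*(T − 43.8) + 959*2.53*(T − 9.22) = 0
1261.5(T − 43.8) + 2426.3(T − 9.22) = 0
3687.8 T = 77623
T ≈ 21.05 °C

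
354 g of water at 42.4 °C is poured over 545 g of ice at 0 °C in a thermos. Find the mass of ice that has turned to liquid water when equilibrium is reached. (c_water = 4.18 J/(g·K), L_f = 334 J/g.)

m_melted ≈ 188 g

Cooling the water to 0 °C releases 354×4.18×42.4 = 62740 J.
To melt every bit of ice: 545×334 = 182030 J.
That's not enough to melt it all — equilibrium is at 0 °C with ice remaining.
m_melted×334 = 62740  ⇒  m_melted ≈ 187.8 g.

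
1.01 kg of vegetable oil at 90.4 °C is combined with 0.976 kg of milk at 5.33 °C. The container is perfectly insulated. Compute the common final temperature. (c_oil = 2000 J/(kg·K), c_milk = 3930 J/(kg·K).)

T_f ≈ 34.7 °C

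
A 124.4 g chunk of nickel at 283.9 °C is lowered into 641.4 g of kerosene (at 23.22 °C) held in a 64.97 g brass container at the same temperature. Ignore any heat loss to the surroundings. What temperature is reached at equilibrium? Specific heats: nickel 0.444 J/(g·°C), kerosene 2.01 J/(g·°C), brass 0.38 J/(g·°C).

Taking heat into each body as positive, Σ m c ΔT = 0:
124.4·0.444·(T − 283.9) + 641.4·2.01·(T − 23.22) + 64.97·0.38·(T − 23.22) = 0
55.23(T − 283.9) + 1289.2(T − 23.22) + 24.69(T − 23.22) = 0
(55.23 + 1289.2 + 24.69) T = 55.23·283.9 + 1289.2·23.22 + 24.69·23.22
T = 46190 / 1369.1 = 33.7 °C

T_f ≈ 33.7 °C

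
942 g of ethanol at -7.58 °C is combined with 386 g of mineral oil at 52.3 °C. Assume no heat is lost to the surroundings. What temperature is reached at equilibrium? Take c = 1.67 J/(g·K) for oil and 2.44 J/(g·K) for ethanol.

T_f ≈ 5.5 °C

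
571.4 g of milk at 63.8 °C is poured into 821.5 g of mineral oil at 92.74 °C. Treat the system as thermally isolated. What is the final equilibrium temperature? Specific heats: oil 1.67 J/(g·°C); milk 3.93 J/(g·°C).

Let T be the final temperature. ΣQ_i = 0:
821.5*1.67*(T − 92.74) + 571.4*3.93*(T − 63.8) = 0
1371.9(T − 92.74) + 2245.6(T − 63.8) = 0
(1371.9 + 2245.6) T = 1371.9*92.74 + 2245.6*63.8
T = 270500 / 3617.5 = 74.8 °C

T_f ≈ 74.8 °C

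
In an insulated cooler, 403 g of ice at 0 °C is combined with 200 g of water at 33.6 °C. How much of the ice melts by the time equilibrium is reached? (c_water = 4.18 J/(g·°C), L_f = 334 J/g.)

m_melted ≈ 84.1 g

Heat available from the water dropping to 0 °C: 200·4.18·33.6 = 28090 J.
To melt every bit of ice: 403·334 = 134602 J.
Since 28090 < 134602 J, not all the ice melts; equilibrium is at 0 °C.
m_melted·334 = 28090  ⇒  m_melted ≈ 84.1 g.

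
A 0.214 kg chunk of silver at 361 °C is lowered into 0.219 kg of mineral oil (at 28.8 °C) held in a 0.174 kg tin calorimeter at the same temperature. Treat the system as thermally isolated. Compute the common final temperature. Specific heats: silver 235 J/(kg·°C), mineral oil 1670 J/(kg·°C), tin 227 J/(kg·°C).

T_f ≈ 65.5 °C

T_f is the heat-capacity-weighted average of the initial temperatures:
T_f = (50.29×361 + 365.73×28.8 + 39.5×28.8) / (50.29 + 365.73 + 39.5)
    = 29825 / 455.52 ≈ 65.48 °C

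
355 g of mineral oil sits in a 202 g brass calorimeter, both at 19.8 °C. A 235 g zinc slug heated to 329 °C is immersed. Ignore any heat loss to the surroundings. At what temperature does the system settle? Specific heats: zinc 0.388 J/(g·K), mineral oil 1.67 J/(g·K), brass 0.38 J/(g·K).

T_f ≈ 56.9 °C

Let T be the final temperature. ΣQ_i = 0:
235×0.388×(T − 329) + 355×1.67×(T − 19.8) + 202×0.38×(T − 19.8) = 0
91.18(T − 329) + 592.85(T − 19.8) + 76.76(T − 19.8) = 0
(91.18 + 592.85 + 76.76) T = 91.18×329 + 592.85×19.8 + 76.76×19.8
T = 43256/760.79 ≈ 56.86 °C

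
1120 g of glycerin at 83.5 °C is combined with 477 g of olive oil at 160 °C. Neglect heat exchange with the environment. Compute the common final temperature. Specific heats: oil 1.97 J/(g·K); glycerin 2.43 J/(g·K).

Heat lost by the oil equals heat gained by the glycerin:
477·1.97·(160 − T) = 1120·2.43·(T − 83.5)
939.69(160 − T) = 2721.6(T − 83.5)
3661.3 T = 377604  ⇒  T ≈ 103.13 °C

T_f ≈ 103.1 °C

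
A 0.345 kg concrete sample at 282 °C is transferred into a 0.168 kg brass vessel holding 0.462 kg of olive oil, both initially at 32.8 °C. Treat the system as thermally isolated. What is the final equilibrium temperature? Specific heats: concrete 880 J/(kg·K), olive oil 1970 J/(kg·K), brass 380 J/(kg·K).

T_f ≈ 92.0 °C

Taking heat into each body as positive, Σ m c ΔT = 0:
0.345*880*(T − 282) + 0.462*1970*(T − 32.8) + 0.168*380*(T − 32.8) = 0
303.6(T − 282) + 910.14(T − 32.8) + 63.84(T − 32.8) = 0
(303.6 + 910.14 + 63.84) T = 303.6*282 + 910.14*32.8 + 63.84*32.8
T ≈ 92.02 °C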